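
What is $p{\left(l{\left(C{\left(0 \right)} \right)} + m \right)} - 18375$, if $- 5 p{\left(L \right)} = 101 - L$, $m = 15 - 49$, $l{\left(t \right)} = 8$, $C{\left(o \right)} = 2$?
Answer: $- \frac{92002}{5} \approx -18400.0$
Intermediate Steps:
$m = -34$ ($m = 15 - 49 = -34$)
$p{\left(L \right)} = - \frac{101}{5} + \frac{L}{5}$ ($p{\left(L \right)} = - \frac{101 - L}{5} = - \frac{101}{5} + \frac{L}{5}$)
$p{\left(l{\left(C{\left(0 \right)} \right)} + m \right)} - 18375 = \left(- \frac{101}{5} + \frac{8 - 34}{5}\right) - 18375 = \left(- \frac{101}{5} + \frac{1}{5} \left(-26\right)\right) - 18375 = \left(- \frac{101}{5} - \frac{26}{5}\right) - 18375 = - \frac{127}{5} - 18375 = - \frac{92002}{5}$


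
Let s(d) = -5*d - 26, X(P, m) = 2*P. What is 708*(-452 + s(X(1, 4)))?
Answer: -345504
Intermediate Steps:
s(d) = -26 - 5*d
708*(-452 + s(X(1, 4))) = 708*(-452 + (-26 - 10)) = 708*(-452 - 36) = 708*(-488) = -345504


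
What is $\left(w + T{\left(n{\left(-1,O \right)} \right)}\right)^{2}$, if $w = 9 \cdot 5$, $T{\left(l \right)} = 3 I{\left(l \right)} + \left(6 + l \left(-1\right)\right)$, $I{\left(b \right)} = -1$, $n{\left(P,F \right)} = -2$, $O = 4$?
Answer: $2500$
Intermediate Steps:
$T{\left(l \right)} = 3 - l$ ($T{\left(l \right)} = 3 \left(-1\right) + \left(6 + l \left(-1\right)\right) = -3 - \left(-6 + l\right) = 3 - l$)
$w = 45$
$\left(w + T{\left(n{\left(-1,O \right)} \right)}\right)^{2} = \left(45 + \left(3 - -2\right)\right)^{2} = \left(45 + \left(3 + 2\right)\right)^{2} = \left(45 + 5\right)^{2} = 50^{2} = 2500$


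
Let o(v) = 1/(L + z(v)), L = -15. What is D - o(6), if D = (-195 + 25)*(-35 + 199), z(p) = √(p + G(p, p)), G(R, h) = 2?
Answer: -6049945/217 + 2*√2/217 ≈ -27880.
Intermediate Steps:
z(p) = √(2 + p) (z(p) = √(p + 2) = √(2 + p))
o(v) = 1/(-15 + √(2 + v))
D = -27880 (D = -170*164 = -27880)
D - o(6) = -27880 - 1/(-15 + √(2 + 6)) = -27880 - 1/(-15 + √8) = -27880 - 1/(-15 + 2*√2)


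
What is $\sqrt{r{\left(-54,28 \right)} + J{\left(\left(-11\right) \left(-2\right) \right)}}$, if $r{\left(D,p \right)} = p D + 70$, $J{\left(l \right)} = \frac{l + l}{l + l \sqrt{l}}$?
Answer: $\frac{\sqrt{-1440 - 1442 \sqrt{22}}}{\sqrt{1 + \sqrt{22}}} \approx 37.969 i$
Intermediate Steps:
$J{\left(l \right)} = \frac{2 l}{l + l^{\frac{3}{2}}}$
$r{\left(D,p \right)} = 70 + D p$ ($r{\left(D,p \right)} = D p + 70 = 70 + D p$)
$\sqrt{r{\left(-54,28 \right)} + J{\left(\left(-11\right) \left(-2\right) \right)}} = \sqrt{\left(70 - 1512\right) + \frac{2 \left(\left(-11\right) \left(-2\right)\right)}{\left(-11\right) \left(-2\right) + \left(\left(-11\right) \left(-2\right)\right)^{\frac{3}{2}}}} = \sqrt{\left(70 - 1512\right) + 2 \cdot 22 \frac{1}{22 + 22^{\frac{3}{2}}}} = \sqrt{-1442 + 2 \cdot 22 \frac{1}{22 + 22 \sqrt{22}}} = \sqrt{-1442 + \frac{44}{22 + 22 \sqrt{22}}}$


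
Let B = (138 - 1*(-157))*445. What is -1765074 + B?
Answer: -1633799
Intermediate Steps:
B = 131275 (B = (138 + 157)*445 = 295*445 = 131275)
-1765074 + B = -1765074 + 131275 = -1633799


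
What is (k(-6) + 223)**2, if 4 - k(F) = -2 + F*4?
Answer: 64009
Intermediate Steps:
k(F) = 6 - 4*F (k(F) = 4 - (-2 + F*4) = 4 - (-2 + 4*F) = 4 + (2 - 4*F) = 6 - 4*F)
(k(-6) + 223)**2 = ((6 - 4*(-6)) + 223)**2 = ((6 + 24) + 223)**2 = (30 + 223)**2 = 253**2 = 64009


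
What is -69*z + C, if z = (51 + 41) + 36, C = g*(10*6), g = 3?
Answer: -8652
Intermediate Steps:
C = 180 (C = 3*(10*6) = 3*60 = 180)
z = 128 (z = 92 + 36 = 128)
-69*z + C = -69*128 + 180 = -8832 + 180 = -8652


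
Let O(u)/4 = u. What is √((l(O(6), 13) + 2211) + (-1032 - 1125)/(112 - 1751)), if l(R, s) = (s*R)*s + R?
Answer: √16903180734/1639 ≈ 79.324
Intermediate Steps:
O(u) = 4*u
l(R, s) = R + R*s² (l(R, s) = (R*s)*s + R = R*s² + R = R + R*s²)
√((l(O(6), 13) + 2211) + (-1032 - 1125)/(112 - 1751)) = √(((4*6)*(1 + 13²) + 2211) + (-1032 - 1125)/(112 - 1751)) = √((24*(1 + 169) + 2211) - 2157/(-1639)) = √((24*170 + 2211) - 2157*(-1/1639)) = √((4080 + 2211) + 2157/1639) = √(6291 + 2157/1639) = √(10313106/1639) = √16903180734/1639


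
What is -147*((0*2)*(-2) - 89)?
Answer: 13083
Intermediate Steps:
-147*((0*2)*(-2) - 89) = -147*(0*(-2) - 89) = -147*(0 - 89) = -147*(-89) = 13083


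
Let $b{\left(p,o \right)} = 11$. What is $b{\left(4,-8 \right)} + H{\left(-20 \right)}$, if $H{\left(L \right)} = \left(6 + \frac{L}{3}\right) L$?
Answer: $\frac{73}{3} \approx 24.333$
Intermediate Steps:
$H{\left(L \right)} = L \left(6 + \frac{L}{3}\right)$ ($H{\left(L \right)} = \left(6 + L \frac{1}{3}\right) L = \left(6 + \frac{L}{3}\right) L = L \left(6 + \frac{L}{3}\right)$)
$b{\left(4,-8 \right)} + H{\left(-20 \right)} = 11 + \frac{1}{3} \left(-20\right) \left(18 - 20\right) = 11 + \frac{1}{3} \left(-20\right) \left(-2\right) = 11 + \frac{40}{3} = \frac{73}{3}$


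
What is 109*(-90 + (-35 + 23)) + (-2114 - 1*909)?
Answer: -14141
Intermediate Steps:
109*(-90 + (-35 + 23)) + (-2114 - 1*909) = 109*(-90 - 12) + (-2114 - 909) = 109*(-102) - 3023 = -11118 - 3023 = -14141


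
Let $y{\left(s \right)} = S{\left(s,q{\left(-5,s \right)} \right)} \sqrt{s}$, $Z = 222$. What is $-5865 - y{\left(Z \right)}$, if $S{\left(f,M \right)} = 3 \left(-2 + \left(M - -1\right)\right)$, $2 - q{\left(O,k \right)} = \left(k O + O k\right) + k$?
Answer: $-5865 - 5997 \sqrt{222} \approx -95218.0$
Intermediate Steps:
$q{\left(O,k \right)} = 2 - k - 2 O k$ ($q{\left(O,k \right)} = 2 - \left(\left(k O + O k\right) + k\right) = 2 - \left(\left(O k + O k\right) + k\right) = 2 - \left(2 O k + k\right) = 2 - \left(k + 2 O k\right) = 2 - k - 2 O k$)
$S{\left(f,M \right)} = -3 + 3 M$ ($S{\left(f,M \right)} = 3 \left(-2 + \left(M + 1\right)\right) = 3 \left(-2 + \left(1 + M\right)\right) = 3 \left(-1 + M\right) = -3 + 3 M$)
$y{\left(s \right)} = \sqrt{s} \left(3 + 27 s\right)$ ($y{\left(s \right)} = \left(-3 + 3 \left(2 - s - - 10 s\right)\right) \sqrt{s} = \left(-3 + 3 \left(2 - s + 10 s\right)\right) \sqrt{s} = \left(-3 + 3 \left(2 + 9 s\right)\right) \sqrt{s} = \left(-3 + \left(6 + 27 s\right)\right) \sqrt{s} = \left(3 + 27 s\right) \sqrt{s} = \sqrt{s} \left(3 + 27 s\right)$)
$-5865 - y{\left(Z \right)} = -5865 - \sqrt{222} \left(3 + 27 \cdot 222\right) = -5865 - \sqrt{222} \left(3 + 5994\right) = -5865 - \sqrt{222} \cdot 5997 = -5865 - 5997 \sqrt{222}$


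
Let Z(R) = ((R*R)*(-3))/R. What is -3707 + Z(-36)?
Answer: -3599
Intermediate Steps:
Z(R) = -3*R (Z(R) = (R**2*(-3))/R = (-3*R**2)/R = -3*R)
-3707 + Z(-36) = -3707 - 3*(-36) = -3707 + 108 = -3599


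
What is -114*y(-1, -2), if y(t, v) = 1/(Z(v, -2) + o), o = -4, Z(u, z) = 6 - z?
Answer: -57/2 ≈ -28.500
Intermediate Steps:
y(t, v) = ¼ (y(t, v) = 1/((6 - 1*(-2)) - 4) = 1/((6 + 2) - 4) = 1/(8 - 4) = 1/4 = ¼)
-114*y(-1, -2) = -114*¼ = -57/2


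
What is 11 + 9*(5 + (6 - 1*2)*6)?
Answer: 272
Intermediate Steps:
11 + 9*(5 + (6 - 1*2)*6) = 11 + 9*(5 + (6 - 2)*6) = 11 + 9*(5 + 4*6) = 11 + 9*(5 + 24) = 11 + 9*29 = 11 + 261 = 272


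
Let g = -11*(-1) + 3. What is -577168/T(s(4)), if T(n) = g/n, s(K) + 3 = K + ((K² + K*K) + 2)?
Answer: -1442920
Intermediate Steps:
s(K) = -1 + K + 2*K² (s(K) = -3 + (K + ((K² + K*K) + 2)) = -3 + (K + ((K² + K²) + 2)) = -3 + (K + (2*K² + 2)) = -3 + (K + (2 + 2*K²)) = -3 + (2 + K + 2*K²) = -1 + K + 2*K²)
g = 14 (g = 11 + 3 = 14)
T(n) = 14/n
-577168/T(s(4)) = -577168/(14/(-1 + 4 + 2*4²)) = -577168/(14/(-1 + 4 + 2*16)) = -577168/(14/(-1 + 4 + 32)) = -577168/(14/35) = -577168/(14*(1/35)) = -577168/⅖ = -577168*5/2 = -1442920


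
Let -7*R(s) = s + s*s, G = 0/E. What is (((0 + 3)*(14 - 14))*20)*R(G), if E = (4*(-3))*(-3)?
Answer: 0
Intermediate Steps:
E = 36 (E = -12*(-3) = 36)
G = 0 (G = 0/36 = 0*(1/36) = 0)
R(s) = -s/7 - s²/7 (R(s) = -(s + s*s)/7 = -(s + s²)/7 = -s/7 - s²/7)
(((0 + 3)*(14 - 14))*20)*R(G) = (((0 + 3)*(14 - 14))*20)*(-⅐*0*(1 + 0)) = ((3*0)*20)*(-⅐*0*1) = (0*20)*0 = 0*0 = 0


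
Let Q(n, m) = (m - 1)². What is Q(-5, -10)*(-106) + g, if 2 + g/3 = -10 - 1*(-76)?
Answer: -12634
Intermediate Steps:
Q(n, m) = (-1 + m)²
g = 192 (g = -6 + 3*(-10 - 1*(-76)) = -6 + 3*(-10 + 76) = -6 + 3*66 = -6 + 198 = 192)
Q(-5, -10)*(-106) + g = (-1 - 10)²*(-106) + 192 = (-11)²*(-106) + 192 = 121*(-106) + 192 = -12826 + 192 = -12634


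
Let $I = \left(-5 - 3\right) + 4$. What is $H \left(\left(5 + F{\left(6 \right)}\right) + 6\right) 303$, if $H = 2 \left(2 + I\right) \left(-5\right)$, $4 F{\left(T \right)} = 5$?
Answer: $74235$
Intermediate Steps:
$I = -4$ ($I = -8 + 4 = -4$)
$F{\left(T \right)} = \frac{5}{4}$ ($F{\left(T \right)} = \frac{1}{4} \cdot 5 = \frac{5}{4}$)
$H = 20$ ($H = 2 \left(2 - 4\right) \left(-5\right) = 2 \left(\left(-2\right) \left(-5\right)\right) = 2 \cdot 10 = 20$)
$H \left(\left(5 + F{\left(6 \right)}\right) + 6\right) 303 = 20 \left(\left(5 + \frac{5}{4}\right) + 6\right) 303 = 20 \left(\frac{25}{4} + 6\right) 303 = 20 \cdot \frac{49}{4} \cdot 303 = 245 \cdot 303 = 74235$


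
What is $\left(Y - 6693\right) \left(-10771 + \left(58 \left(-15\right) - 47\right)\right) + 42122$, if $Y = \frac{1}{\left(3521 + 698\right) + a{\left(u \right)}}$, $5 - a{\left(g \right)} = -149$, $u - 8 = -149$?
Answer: $\frac{342274287250}{4373} \approx 7.827 \cdot 10^{7}$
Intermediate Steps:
$u = -141$ ($u = 8 - 149 = -141$)
$a{\left(g \right)} = 154$ ($a{\left(g \right)} = 5 - -149 = 5 + 149 = 154$)
$Y = \frac{1}{4373}$ ($Y = \frac{1}{\left(3521 + 698\right) + 154} = \frac{1}{4219 + 154} = \frac{1}{4373} \approx 0.00022868$)
$\left(Y - 6693\right) \left(-10771 + \left(58 \left(-15\right) - 47\right)\right) + 42122 = \left(\frac{1}{4373} - 6693\right) \left(-10771 + \left(58 \left(-15\right) - 47\right)\right) + 42122 = \left(\frac{1}{4373} - 6693\right) \left(-10771 - 917\right) + 42122 = - \frac{29268488 \left(-10771 - 917\right)}{4373} + 42122 = \left(- \frac{29268488}{4373}\right) \left(-11688\right) + 42122 = \frac{342090087744}{4373} + 42122 = \frac{342274287250}{4373}$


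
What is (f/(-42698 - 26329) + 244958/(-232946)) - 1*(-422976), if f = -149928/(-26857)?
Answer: 621296734590713201/1468873598801 ≈ 4.2298e+5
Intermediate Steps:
f = 149928/26857 (f = -149928*(-1/26857) = 149928/26857 ≈ 5.5825)
(f/(-42698 - 26329) + 244958/(-232946)) - 1*(-422976) = (149928/(26857*(-42698 - 26329)) + 244958/(-232946)) - 1*(-422976) = ((149928/26857)/(-69027) + 244958*(-1/232946)) + 422976 = ((149928/26857)*(-1/69027) - 17497/16639) + 422976 = (-49976/617952713 - 17497/16639) + 422976 = -1544735738575/1468873598801 + 422976 = 621296734590713201/1468873598801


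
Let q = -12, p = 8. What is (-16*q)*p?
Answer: 1536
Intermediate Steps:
(-16*q)*p = -16*(-12)*8 = 192*8 = 1536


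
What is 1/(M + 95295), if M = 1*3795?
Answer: 1/99090 ≈ 1.0092e-5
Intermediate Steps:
M = 3795
1/(M + 95295) = 1/(3795 + 95295) = 1/99090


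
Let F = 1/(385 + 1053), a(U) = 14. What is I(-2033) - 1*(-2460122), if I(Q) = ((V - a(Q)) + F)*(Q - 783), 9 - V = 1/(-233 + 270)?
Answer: 65823168414/26603 ≈ 2.4743e+6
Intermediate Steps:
V = 332/37 (V = 9 - 1/(-233 + 270) = 9 - 1/37 = 332/37 ≈ 8.9730)
F = 1/1438 ≈ 0.00069541
I(Q) = 209398473/53206 - 267431*Q/53206 (I(Q) = ((332/37 - 1*14) + 1/1438)*(Q - 783) = ((332/37 - 14) + 1/1438)*(-783 + Q) = (-186/37 + 1/1438)*(-783 + Q) = -267431*(-783 + Q)/53206 = 209398473/53206 - 267431*Q/53206)
I(-2033) - 1*(-2460122) = (209398473/53206 - 267431/53206*(-2033)) - 1*(-2460122) = (209398473/53206 + 543687223/53206) + 2460122 = 376542848/26603 + 2460122 = 65823168414/26603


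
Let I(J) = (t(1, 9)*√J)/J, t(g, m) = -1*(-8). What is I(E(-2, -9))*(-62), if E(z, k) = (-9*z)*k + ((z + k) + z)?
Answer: 496*I*√7/35 ≈ 37.494*I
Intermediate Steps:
t(g, m) = 8
E(z, k) = k + 2*z - 9*k*z (E(z, k) = -9*k*z + ((k + z) + z) = -9*k*z + (k + 2*z) = k + 2*z - 9*k*z)
I(J) = 8/√J (I(J) = (8*√J)/J = 8/√J)
I(E(-2, -9))*(-62) = (8/√(-9 + 2*(-2) - 9*(-9)*(-2)))*(-62) = (8/√(-9 - 4 - 162))*(-62) = (8/√(-175))*(-62) = (8*(-I*√7/35))*(-62) = -8*I*√7/35*(-62) = 496*I*√7/35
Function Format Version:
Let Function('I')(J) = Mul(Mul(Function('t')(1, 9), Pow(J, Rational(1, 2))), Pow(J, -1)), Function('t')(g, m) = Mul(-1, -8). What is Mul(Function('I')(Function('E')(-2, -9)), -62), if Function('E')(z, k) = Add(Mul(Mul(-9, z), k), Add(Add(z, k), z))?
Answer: Mul(Rational(496, 35), I, Pow(7, Rational(1, 2))) ≈ Mul(37.494, I)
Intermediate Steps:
Function('t')(g, m) = 8
Function('E')(z, k) = Add(k, Mul(2, z), Mul(-9, k, z)) (Function('E')(z, k) = Add(Mul(-9, k, z), Add(Add(k, z), z)) = Add(Mul(-9, k, z), Add(k, Mul(2, z))) = Add(k, Mul(2, z), Mul(-9, k, z)))
Function('I')(J) = Mul(8, Pow(J, Rational(-1, 2))) (Function('I')(J) = Mul(Mul(8, Pow(J, Rational(1, 2))), Pow(J, -1)) = Mul(8, Pow(J, Rational(-1, 2))))
Mul(Function('I')(Function('E')(-2, -9)), -62) = Mul(Mul(8, Pow(Add(-9, Mul(2, -2), Mul(-9, -9, -2)), Rational(-1, 2))), -62) = Mul(Mul(8, Pow(Add(-9, -4, -162), Rational(-1, 2))), -62) = Mul(Mul(8, Pow(-175, Rational(-1, 2))), -62) = Mul(Mul(8, Mul(Rational(-1, 35), I, Pow(7, Rational(1, 2)))), -62) = Mul(Mul(Rational(-8, 35), I, Pow(7, Rational(1, 2))), -62) = Mul(Rational(496, 35), I, Pow(7, Rational(1, 2)))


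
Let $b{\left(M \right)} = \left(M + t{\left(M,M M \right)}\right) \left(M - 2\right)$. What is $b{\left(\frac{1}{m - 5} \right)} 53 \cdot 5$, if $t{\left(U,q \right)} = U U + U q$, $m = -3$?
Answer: $\frac{256785}{4096} \approx 62.692$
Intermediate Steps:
$t{\left(U,q \right)} = U^{2} + U q$
$b{\left(M \right)} = \left(-2 + M\right) \left(M + M \left(M + M^{2}\right)\right)$ ($b{\left(M \right)} = \left(M + M \left(M + M M\right)\right) \left(M - 2\right) = \left(M + M \left(M + M^{2}\right)\right) \left(-2 + M\right) = \left(-2 + M\right) \left(M + M \left(M + M^{2}\right)\right)$)
$b{\left(\frac{1}{m - 5} \right)} 53 \cdot 5 = \frac{-2 + \left(\frac{1}{-3 - 5}\right)^{3} - \frac{1}{-3 - 5} - \left(\frac{1}{-3 - 5}\right)^{2}}{-3 - 5} \cdot 53 \cdot 5 = \frac{-2 + \left(\frac{1}{-8}\right)^{3} - \frac{1}{-8} - \left(\frac{1}{-8}\right)^{2}}{-8} \cdot 265 = - \frac{-2 + \left(- \frac{1}{8}\right)^{3} - - \frac{1}{8} - \left(- \frac{1}{8}\right)^{2}}{8} \cdot 265 = - \frac{-2 - \frac{1}{512} + \frac{1}{8} - \frac{1}{64}}{8} \cdot 265 = \left(- \frac{1}{8}\right) \left(- \frac{969}{512}\right) 265 = \frac{969}{4096} \cdot 265 = \frac{256785}{4096}$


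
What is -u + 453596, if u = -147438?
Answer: 601034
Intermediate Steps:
-u + 453596 = -1*(-147438) + 453596 = 147438 + 453596 = 601034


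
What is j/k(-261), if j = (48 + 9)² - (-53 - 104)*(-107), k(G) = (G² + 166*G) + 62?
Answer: -13550/24857 ≈ -0.54512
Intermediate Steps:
k(G) = 62 + G² + 166*G
j = -13550 (j = 57² - (-157)*(-107) = 3249 - 1*16799 = 3249 - 16799 = -13550)
j/k(-261) = -13550/(62 + (-261)² + 166*(-261)) = -13550/(62 + 68121 - 43326) = -13550/24857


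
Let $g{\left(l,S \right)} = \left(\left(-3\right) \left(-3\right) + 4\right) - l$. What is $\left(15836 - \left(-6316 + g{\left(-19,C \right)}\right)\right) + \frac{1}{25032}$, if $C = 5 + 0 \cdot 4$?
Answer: $\frac{553707841}{25032} \approx 22120.0$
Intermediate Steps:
$C = 5$ ($C = 5 + 0 = 5$)
$g{\left(l,S \right)} = 13 - l$ ($g{\left(l,S \right)} = \left(9 + 4\right) - l = 13 - l$)
$\left(15836 - \left(-6316 + g{\left(-19,C \right)}\right)\right) + \frac{1}{25032} = \left(15836 + \left(\left(7576 - 1260\right) - \left(13 - -19\right)\right)\right) + \frac{1}{25032} = \left(15836 + \left(\left(7576 - 1260\right) - \left(13 + 19\right)\right)\right) + \frac{1}{25032} = \left(15836 + \left(6316 - 32\right)\right) + \frac{1}{25032} = \left(15836 + 6284\right) + \frac{1}{25032} = 22120 + \frac{1}{25032} = \frac{553707841}{25032}$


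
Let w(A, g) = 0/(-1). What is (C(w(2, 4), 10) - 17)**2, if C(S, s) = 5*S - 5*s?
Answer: 4489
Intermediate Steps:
w(A, g) = 0 (w(A, g) = 0*(-1) = 0)
C(S, s) = -5*s + 5*S
(C(w(2, 4), 10) - 17)**2 = ((-5*10 + 5*0) - 17)**2 = ((-50 + 0) - 17)**2 = (-50 - 17)**2 = (-67)**2 = 4489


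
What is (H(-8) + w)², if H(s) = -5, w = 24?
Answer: 361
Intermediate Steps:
(H(-8) + w)² = (-5 + 24)² = 19² = 361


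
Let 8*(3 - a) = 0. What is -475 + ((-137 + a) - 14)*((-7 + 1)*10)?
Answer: 8405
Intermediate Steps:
a = 3 (a = 3 - 1/8*0 = 3 + 0 = 3)
-475 + ((-137 + a) - 14)*((-7 + 1)*10) = -475 + ((-137 + 3) - 14)*((-7 + 1)*10) = -475 + (-134 - 14)*(-6*10) = -475 - 148*(-60) = -475 + 8880 = 8405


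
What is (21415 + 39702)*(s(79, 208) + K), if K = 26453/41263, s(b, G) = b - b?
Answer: 1616728001/41263 ≈ 39181.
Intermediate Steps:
s(b, G) = 0
K = 26453/41263 (K = 26453*(1/41263) = 26453/41263 ≈ 0.64108)
(21415 + 39702)*(s(79, 208) + K) = (21415 + 39702)*(0 + 26453/41263) = 61117*(26453/41263) = 1616728001/41263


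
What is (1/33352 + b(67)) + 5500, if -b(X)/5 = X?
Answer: 172263081/33352 ≈ 5165.0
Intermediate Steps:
b(X) = -5*X
(1/33352 + b(67)) + 5500 = (1/33352 - 5*67) + 5500 = (1/33352 - 335) + 5500 = -11172919/33352 + 5500 = 172263081/33352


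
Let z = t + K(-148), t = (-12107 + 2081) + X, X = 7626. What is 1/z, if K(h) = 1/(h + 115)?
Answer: -33/79201 ≈ -0.00041666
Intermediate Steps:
K(h) = 1/(115 + h)
t = -2400 (t = (-12107 + 2081) + 7626 = -10026 + 7626 = -2400)
z = -79201/33 (z = -2400 + 1/(115 - 148) = -2400 + 1/(-33) = -2400 - 1/33 = -79201/33 ≈ -2400.0)
1/z = 1/(-79201/33) = -33/79201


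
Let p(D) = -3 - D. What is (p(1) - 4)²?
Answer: 64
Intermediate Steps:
(p(1) - 4)² = ((-3 - 1*1) - 4)² = ((-3 - 1) - 4)² = (-4 - 4)² = (-8)² = 64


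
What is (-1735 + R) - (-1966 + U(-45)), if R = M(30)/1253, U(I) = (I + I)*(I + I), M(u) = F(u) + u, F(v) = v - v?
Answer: -9859827/1253 ≈ -7869.0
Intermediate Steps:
F(v) = 0
M(u) = u (M(u) = 0 + u = u)
U(I) = 4*I² (U(I) = (2*I)*(2*I) = 4*I²)
R = 30/1253 ≈ 0.023943
(-1735 + R) - (-1966 + U(-45)) = (-1735 + 30/1253) - (-1966 + 4*(-45)²) = -2173925/1253 - (-1966 + 4*2025) = -2173925/1253 - (-1966 + 8100) = -2173925/1253 - 1*6134 = -2173925/1253 - 6134 = -9859827/1253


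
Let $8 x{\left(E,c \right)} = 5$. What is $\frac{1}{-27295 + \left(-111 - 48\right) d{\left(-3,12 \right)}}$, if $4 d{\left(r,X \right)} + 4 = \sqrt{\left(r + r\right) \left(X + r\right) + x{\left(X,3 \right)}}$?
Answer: $- \frac{65536}{1778588575} + \frac{24 i \sqrt{854}}{1778588575} \approx -3.6847 \cdot 10^{-5} + 3.9433 \cdot 10^{-7} i$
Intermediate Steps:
$x{\left(E,c \right)} = \frac{5}{8}$ ($x{\left(E,c \right)} = \frac{1}{8} \cdot 5 = \frac{5}{8}$)
$d{\left(r,X \right)} = -1 + \frac{\sqrt{\frac{5}{8} + 2 r \left(X + r\right)}}{4}$ ($d{\left(r,X \right)} = -1 + \frac{\sqrt{\left(r + r\right) \left(X + r\right) + \frac{5}{8}}}{4} = -1 + \frac{\sqrt{2 r \left(X + r\right) + \frac{5}{8}}}{4} = -1 + \frac{\sqrt{\frac{5}{8} + 2 r \left(X + r\right)}}{4}$)
$\frac{1}{-27295 + \left(-111 - 48\right) d{\left(-3,12 \right)}} = \frac{1}{-27295 + \left(-111 - 48\right) \left(-1 + \frac{\sqrt{10 + 32 \left(-3\right)^{2} + 32 \cdot 12 \left(-3\right)}}{16}\right)} = \frac{1}{-27295 - 159 \left(-1 + \frac{\sqrt{10 + 32 \cdot 9 - 1152}}{16}\right)} = \frac{1}{-27295 - 159 \left(-1 + \frac{\sqrt{10 + 288 - 1152}}{16}\right)} = \frac{1}{-27295 - 159 \left(-1 + \frac{\sqrt{-854}}{16}\right)} = \frac{1}{-27295 - 159 \left(-1 + \frac{i \sqrt{854}}{16}\right)} = \frac{1}{-27295 + \left(159 - \frac{159 i \sqrt{854}}{16}\right)} = \frac{1}{-27136 - \frac{159 i \sqrt{854}}{16}}$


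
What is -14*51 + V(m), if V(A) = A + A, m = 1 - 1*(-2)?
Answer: -708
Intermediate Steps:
m = 3 (m = 1 + 2 = 3)
V(A) = 2*A
-14*51 + V(m) = -14*51 + 2*3 = -714 + 6 = -708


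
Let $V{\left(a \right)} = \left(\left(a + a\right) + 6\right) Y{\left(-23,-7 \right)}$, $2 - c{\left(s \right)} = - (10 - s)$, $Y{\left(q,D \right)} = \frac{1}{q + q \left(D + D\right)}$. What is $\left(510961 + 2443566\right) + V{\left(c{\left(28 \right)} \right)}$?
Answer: $\frac{67954119}{23} \approx 2.9545 \cdot 10^{6}$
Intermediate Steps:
$Y{\left(q,D \right)} = \frac{1}{q + 2 D q}$ ($Y{\left(q,D \right)} = \frac{1}{q + q 2 D} = \frac{1}{q + 2 D q}$)
$c{\left(s \right)} = 12 - s$ ($c{\left(s \right)} = 2 - - (10 - s) = 2 - \left(-10 + s\right) = 12 - s$)
$V{\left(a \right)} = \frac{6}{299} + \frac{2 a}{299}$ ($V{\left(a \right)} = \left(\left(a + a\right) + 6\right) \frac{1}{\left(-23\right) \left(1 + 2 \left(-7\right)\right)} = \left(2 a + 6\right) \left(- \frac{1}{23 \left(1 - 14\right)}\right) = \left(6 + 2 a\right) \left(- \frac{1}{23 \left(-13\right)}\right) = \left(6 + 2 a\right) \left(\left(- \frac{1}{23}\right) \left(- \frac{1}{13}\right)\right) = \left(6 + 2 a\right) \frac{1}{299} = \frac{6}{299} + \frac{2 a}{299}$)
$\left(510961 + 2443566\right) + V{\left(c{\left(28 \right)} \right)} = \left(510961 + 2443566\right) + \left(\frac{6}{299} + \frac{2 \left(12 - 28\right)}{299}\right) = 2954527 + \left(\frac{6}{299} + \frac{2 \left(12 - 28\right)}{299}\right) = 2954527 + \left(\frac{6}{299} + \frac{2}{299} \left(-16\right)\right) = 2954527 + \left(\frac{6}{299} - \frac{32}{299}\right) = 2954527 - \frac{2}{23} = \frac{67954119}{23}$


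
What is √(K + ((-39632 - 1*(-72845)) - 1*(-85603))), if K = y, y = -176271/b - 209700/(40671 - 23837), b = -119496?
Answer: 3*√370946403932398789742/167632972 ≈ 344.68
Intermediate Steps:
y = -3681827531/335265944 (y = -176271/(-119496) - 209700/(40671 - 23837) = -176271*(-1/119496) - 209700/16834 = 58757/39832 - 209700*1/16834 = 58757/39832 - 104850/8417 = -3681827531/335265944 ≈ -10.982)
K = -3681827531/335265944 ≈ -10.982
√(K + ((-39632 - 1*(-72845)) - 1*(-85603))) = √(-3681827531/335265944 + ((-39632 - 1*(-72845)) - 1*(-85603))) = √(-3681827531/335265944 + ((-39632 + 72845) + 85603)) = √(-3681827531/335265944 + (33213 + 85603)) = √(-3681827531/335265944 + 118816) = √(39831276574773/335265944) = 3*√370946403932398789742/167632972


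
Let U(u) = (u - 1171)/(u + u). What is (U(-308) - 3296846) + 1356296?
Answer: -1195377321/616 ≈ -1.9405e+6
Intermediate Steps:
U(u) = (-1171 + u)/(2*u) (U(u) = (-1171 + u)/((2*u)) = (-1171 + u)*(1/(2*u)) = (-1171 + u)/(2*u))
(U(-308) - 3296846) + 1356296 = ((1/2)*(-1171 - 308)/(-308) - 3296846) + 1356296 = ((1/2)*(-1/308)*(-1479) - 3296846) + 1356296 = (1479/616 - 3296846) + 1356296 = -2030855657/616 + 1356296 = -1195377321/616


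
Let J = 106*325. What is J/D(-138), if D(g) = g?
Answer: -17225/69 ≈ -249.64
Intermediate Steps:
J = 34450
J/D(-138) = 34450/(-138) = 34450*(-1/138) = -17225/69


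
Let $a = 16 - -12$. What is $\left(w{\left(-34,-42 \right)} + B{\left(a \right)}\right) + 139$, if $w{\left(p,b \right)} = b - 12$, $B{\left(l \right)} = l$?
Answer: $113$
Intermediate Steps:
$a = 28$ ($a = 16 + 12 = 28$)
$w{\left(p,b \right)} = -12 + b$
$\left(w{\left(-34,-42 \right)} + B{\left(a \right)}\right) + 139 = \left(\left(-12 - 42\right) + 28\right) + 139 = \left(-54 + 28\right) + 139 = -26 + 139 = 113$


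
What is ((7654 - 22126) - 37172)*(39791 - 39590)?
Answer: -10380444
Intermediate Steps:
((7654 - 22126) - 37172)*(39791 - 39590) = (-14472 - 37172)*201 = -51644*201 = -10380444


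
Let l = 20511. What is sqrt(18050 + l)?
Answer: sqrt(38561) ≈ 196.37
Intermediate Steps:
sqrt(18050 + l) = sqrt(18050 + 20511) = sqrt(38561)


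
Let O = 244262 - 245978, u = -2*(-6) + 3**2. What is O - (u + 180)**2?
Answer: -42117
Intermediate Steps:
u = 21 (u = 12 + 9 = 21)
O = -1716
O - (u + 180)**2 = -1716 - (21 + 180)**2 = -1716 - 1*201**2 = -1716 - 1*40401 = -1716 - 40401 = -42117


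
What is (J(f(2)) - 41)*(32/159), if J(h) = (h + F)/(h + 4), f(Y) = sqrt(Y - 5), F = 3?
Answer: 32*(-40*sqrt(3) + 161*I)/(159*(sqrt(3) - 4*I)) ≈ -8.0927 + 0.018347*I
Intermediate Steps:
f(Y) = sqrt(-5 + Y)
J(h) = (3 + h)/(4 + h) (J(h) = (h + 3)/(h + 4) = (3 + h)/(4 + h))
(J(f(2)) - 41)*(32/159) = ((3 + sqrt(-5 + 2))/(4 + sqrt(-5 + 2)) - 41)*(32/159) = ((3 + sqrt(-3))/(4 + sqrt(-3)) - 41)*(32*(1/159)) = ((3 + I*sqrt(3))/(4 + I*sqrt(3)) - 41)*(32/159) = (-41 + (3 + I*sqrt(3))/(4 + I*sqrt(3)))*(32/159) = -1312/159 + 32*(3 + I*sqrt(3))/(159*(4 + I*sqrt(3)))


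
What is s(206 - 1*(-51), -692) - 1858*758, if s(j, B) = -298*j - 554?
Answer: -1485504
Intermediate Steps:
s(j, B) = -554 - 298*j
s(206 - 1*(-51), -692) - 1858*758 = (-554 - 298*(206 - 1*(-51))) - 1858*758 = (-554 - 298*(206 + 51)) - 1*1408364 = (-554 - 298*257) - 1408364 = (-554 - 76586) - 1408364 = -77140 - 1408364 = -1485504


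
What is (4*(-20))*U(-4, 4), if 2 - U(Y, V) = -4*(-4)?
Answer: 1120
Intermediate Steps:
U(Y, V) = -14 (U(Y, V) = 2 - (-4)*(-4) = 2 - 1*16 = 2 - 16 = -14)
(4*(-20))*U(-4, 4) = (4*(-20))*(-14) = -80*(-14) = 1120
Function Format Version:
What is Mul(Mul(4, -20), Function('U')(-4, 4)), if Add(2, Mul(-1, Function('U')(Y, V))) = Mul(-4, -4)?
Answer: 1120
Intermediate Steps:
Function('U')(Y, V) = -14 (Function('U')(Y, V) = Add(2, Mul(-1, Mul(-4, -4))) = Add(2, Mul(-1, 16)) = Add(2, -16) = -14)
Mul(Mul(4, -20), Function('U')(-4, 4)) = Mul(Mul(4, -20), -14) = Mul(-80, -14) = 1120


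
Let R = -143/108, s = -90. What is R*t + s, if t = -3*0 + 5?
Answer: -10435/108 ≈ -96.620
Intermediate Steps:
R = -143/108 (R = -143*1/108 = -143/108 ≈ -1.3241)
t = 5 (t = 0 + 5 = 5)
R*t + s = -143/108*5 - 90 = -715/108 - 90 = -10435/108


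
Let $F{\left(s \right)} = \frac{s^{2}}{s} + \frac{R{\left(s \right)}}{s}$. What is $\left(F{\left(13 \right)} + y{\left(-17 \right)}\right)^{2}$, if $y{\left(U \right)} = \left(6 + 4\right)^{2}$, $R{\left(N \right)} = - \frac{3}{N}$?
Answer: $\frac{364580836}{28561} \approx 12765.0$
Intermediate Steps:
$y{\left(U \right)} = 100$ ($y{\left(U \right)} = 10^{2} = 100$)
$F{\left(s \right)} = s - \frac{3}{s^{2}}$ ($F{\left(s \right)} = \frac{s^{2}}{s} + \frac{\left(-3\right) \frac{1}{s}}{s} = s - \frac{3}{s^{2}}$)
$\left(F{\left(13 \right)} + y{\left(-17 \right)}\right)^{2} = \left(\left(13 - \frac{3}{169}\right) + 100\right)^{2} = \left(\frac{2194}{169} + 100\right)^{2} = \left(\frac{19094}{169}\right)^{2} = \frac{364580836}{28561}$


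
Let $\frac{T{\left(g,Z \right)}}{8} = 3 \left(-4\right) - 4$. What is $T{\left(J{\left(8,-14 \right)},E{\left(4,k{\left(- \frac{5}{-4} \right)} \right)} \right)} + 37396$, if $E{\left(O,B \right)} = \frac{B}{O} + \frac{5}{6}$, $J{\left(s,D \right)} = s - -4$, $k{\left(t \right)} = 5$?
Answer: $37268$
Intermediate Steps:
$J{\left(s,D \right)} = 4 + s$ ($J{\left(s,D \right)} = s + 4 = 4 + s$)
$E{\left(O,B \right)} = \frac{5}{6} + \frac{B}{O}$ ($E{\left(O,B \right)} = \frac{B}{O} + 5 \cdot \frac{1}{6} = \frac{B}{O} + \frac{5}{6} = \frac{5}{6} + \frac{B}{O}$)
$T{\left(g,Z \right)} = -128$ ($T{\left(g,Z \right)} = 8 \left(3 \left(-4\right) - 4\right) = 8 \left(-12 - 4\right) = 8 \left(-16\right) = -128$)
$T{\left(J{\left(8,-14 \right)},E{\left(4,k{\left(- \frac{5}{-4} \right)} \right)} \right)} + 37396 = -128 + 37396 = 37268$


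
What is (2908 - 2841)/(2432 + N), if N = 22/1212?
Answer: 40602/1473803 ≈ 0.027549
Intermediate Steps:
N = 11/606 (N = 22*(1/1212) = 11/606 ≈ 0.018152)
(2908 - 2841)/(2432 + N) = (2908 - 2841)/(2432 + 11/606) = 67/(1473803/606) = 67*(606/1473803) = 40602/1473803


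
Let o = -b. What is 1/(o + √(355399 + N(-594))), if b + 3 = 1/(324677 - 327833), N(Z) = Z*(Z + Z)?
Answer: -29884164/10568534017895 + 9960336*√1061071/10568534017895 ≈ 0.00096798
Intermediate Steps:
N(Z) = 2*Z² (N(Z) = Z*(2*Z) = 2*Z²)
b = -9469/3156 (b = -3 + 1/(324677 - 327833) = -3 + 1/(-3156) = -3 - 1/3156 = -9469/3156 ≈ -3.0003)
o = 9469/3156 (o = -1*(-9469/3156) = 9469/3156 ≈ 3.0003)
1/(o + √(355399 + N(-594))) = 1/(9469/3156 + √(355399 + 2*(-594)²)) = 1/(9469/3156 + √(355399 + 2*352836)) = 1/(9469/3156 + √(355399 + 705672)) = 1/(9469/3156 + √1061071)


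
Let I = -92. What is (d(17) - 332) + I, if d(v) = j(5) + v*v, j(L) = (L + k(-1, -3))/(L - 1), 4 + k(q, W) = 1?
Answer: -269/2 ≈ -134.50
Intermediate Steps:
k(q, W) = -3 (k(q, W) = -4 + 1 = -3)
j(L) = (-3 + L)/(-1 + L) (j(L) = (L - 3)/(L - 1) = (-3 + L)/(-1 + L))
d(v) = ½ + v² (d(v) = (-3 + 5)/(-1 + 5) + v*v = 2/4 + v² = (¼)*2 + v² = ½ + v²)
(d(17) - 332) + I = ((½ + 17²) - 332) - 92 = ((½ + 289) - 332) - 92 = (579/2 - 332) - 92 = -85/2 - 92 = -269/2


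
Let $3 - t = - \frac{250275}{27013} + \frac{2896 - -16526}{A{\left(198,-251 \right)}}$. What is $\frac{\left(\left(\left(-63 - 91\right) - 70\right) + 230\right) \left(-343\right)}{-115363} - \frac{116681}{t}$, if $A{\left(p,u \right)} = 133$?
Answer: $\frac{6908789890705997}{7920192775116} \approx 872.3$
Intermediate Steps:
$t = - \frac{68654532}{513247}$ ($t = 3 - \left(- \frac{250275}{27013} + \frac{2896 - -16526}{133}\right) = 3 - \left(\left(-250275\right) \frac{1}{27013} + \left(2896 + 16526\right) \frac{1}{133}\right) = 3 - \left(- \frac{250275}{27013} + 19422 \cdot \frac{1}{133}\right) = 3 - \left(- \frac{250275}{27013} + \frac{19422}{133}\right) = 3 - \frac{70194273}{513247} = - \frac{68654532}{513247} \approx -133.77$)
$\frac{\left(\left(\left(-63 - 91\right) - 70\right) + 230\right) \left(-343\right)}{-115363} - \frac{116681}{t} = \frac{\left(\left(\left(-63 - 91\right) - 70\right) + 230\right) \left(-343\right)}{-115363} - \frac{116681}{- \frac{68654532}{513247}} = \left(\left(-154 - 70\right) + 230\right) \left(-343\right) \left(- \frac{1}{115363}\right) - - \frac{59886173207}{68654532} = \left(-224 + 230\right) \left(-343\right) \left(- \frac{1}{115363}\right) + \frac{59886173207}{68654532} = 6 \left(-343\right) \left(- \frac{1}{115363}\right) + \frac{59886173207}{68654532} = \left(-2058\right) \left(- \frac{1}{115363}\right) + \frac{59886173207}{68654532} = \frac{2058}{115363} + \frac{59886173207}{68654532} = \frac{6908789890705997}{7920192775116}$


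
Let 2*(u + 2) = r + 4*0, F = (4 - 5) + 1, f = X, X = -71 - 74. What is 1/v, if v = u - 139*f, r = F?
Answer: 1/20153 ≈ 4.9620e-5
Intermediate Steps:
X = -145
f = -145
F = 0 (F = -1 + 1 = 0)
r = 0
u = -2 (u = -2 + (0 + 4*0)/2 = -2 + (0 + 0)/2 = -2 + (½)*0 = -2 + 0 = -2)
v = 20153 (v = -2 - 139*(-145) = -2 + 20155 = 20153)
1/v = 1/20153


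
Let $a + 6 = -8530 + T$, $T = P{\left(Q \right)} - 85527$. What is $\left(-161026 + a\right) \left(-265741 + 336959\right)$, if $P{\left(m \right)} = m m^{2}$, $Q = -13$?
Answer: $-18323394348$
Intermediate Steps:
$P{\left(m \right)} = m^{3}$
$T = -87724$ ($T = \left(-13\right)^{3} - 85527 = -2197 - 85527 = -87724$)
$a = -96260$ ($a = -6 - 96254 = -96260$)
$\left(-161026 + a\right) \left(-265741 + 336959\right) = \left(-161026 - 96260\right) \left(-265741 + 336959\right) = \left(-257286\right) 71218 = -18323394348$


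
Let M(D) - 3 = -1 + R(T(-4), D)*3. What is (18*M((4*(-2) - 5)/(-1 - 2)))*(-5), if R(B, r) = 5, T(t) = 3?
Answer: -1530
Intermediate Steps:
M(D) = 17 (M(D) = 3 + (-1 + 5*3) = 3 + (-1 + 15) = 3 + 14 = 17)
(18*M((4*(-2) - 5)/(-1 - 2)))*(-5) = (18*17)*(-5) = 306*(-5) = -1530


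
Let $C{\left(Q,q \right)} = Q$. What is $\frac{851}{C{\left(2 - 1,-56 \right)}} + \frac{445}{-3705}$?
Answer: $\frac{630502}{741} \approx 850.88$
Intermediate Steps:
$\frac{851}{C{\left(2 - 1,-56 \right)}} + \frac{445}{-3705} = \frac{851}{2 - 1} + \frac{445}{-3705} = \frac{851}{2 - 1} + 445 \left(- \frac{1}{3705}\right) = \frac{851}{1} - \frac{89}{741} = 851 \cdot 1 - \frac{89}{741} = 851 - \frac{89}{741} = \frac{630502}{741}$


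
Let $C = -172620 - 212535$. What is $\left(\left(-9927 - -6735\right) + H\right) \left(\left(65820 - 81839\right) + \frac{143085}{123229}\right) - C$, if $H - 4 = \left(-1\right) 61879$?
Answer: $\frac{128480758327317}{123229} \approx 1.0426 \cdot 10^{9}$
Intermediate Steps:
$C = -385155$
$H = -61875$ ($H = 4 - 61879 = -61875$)
$\left(\left(-9927 - -6735\right) + H\right) \left(\left(65820 - 81839\right) + \frac{143085}{123229}\right) - C = \left(\left(-9927 - -6735\right) - 61875\right) \left(\left(65820 - 81839\right) + \frac{143085}{123229}\right) - -385155 = \left(\left(-9927 + 6735\right) - 61875\right) \left(-16019 + 143085 \cdot \frac{1}{123229}\right) + 385155 = \left(-3192 - 61875\right) \left(-16019 + \frac{143085}{123229}\right) + 385155 = \left(-65067\right) \left(- \frac{1973862266}{123229}\right) + 385155 = \frac{128433296061822}{123229} + 385155 = \frac{128480758327317}{123229}$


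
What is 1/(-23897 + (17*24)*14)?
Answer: -1/18185 ≈ -5.4990e-5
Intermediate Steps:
1/(-23897 + (17*24)*14) = 1/(-23897 + 408*14) = 1/(-23897 + 5712) = 1/(-18185) = -1/18185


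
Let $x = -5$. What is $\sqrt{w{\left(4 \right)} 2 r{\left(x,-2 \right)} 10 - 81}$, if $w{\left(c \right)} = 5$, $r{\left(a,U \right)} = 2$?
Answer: $\sqrt{119} \approx 10.909$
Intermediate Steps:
$\sqrt{w{\left(4 \right)} 2 r{\left(x,-2 \right)} 10 - 81} = \sqrt{5 \cdot 2 \cdot 2 \cdot 10 - 81} = \sqrt{10 \cdot 2 \cdot 10 - 81} = \sqrt{20 \cdot 10 - 81} = \sqrt{200 - 81} = \sqrt{119}$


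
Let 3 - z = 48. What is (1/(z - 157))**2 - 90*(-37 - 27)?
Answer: 235031041/40804 ≈ 5760.0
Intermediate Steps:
z = -45 (z = 3 - 1*48 = 3 - 48 = -45)
(1/(z - 157))**2 - 90*(-37 - 27) = (1/(-45 - 157))**2 - 90*(-37 - 27) = (1/(-202))**2 - 90*(-64) = (-1/202)**2 - 1*(-5760) = 1/40804 + 5760 = 235031041/40804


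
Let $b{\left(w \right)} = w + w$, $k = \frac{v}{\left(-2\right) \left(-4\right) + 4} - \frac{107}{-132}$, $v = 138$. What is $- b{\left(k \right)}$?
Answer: $- \frac{1625}{66} \approx -24.621$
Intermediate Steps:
$k = \frac{1625}{132}$ ($k = \frac{138}{\left(-2\right) \left(-4\right) + 4} - \frac{107}{-132} = \frac{138}{8 + 4} - - \frac{107}{132} = \frac{138}{12} + \frac{107}{132} = 138 \cdot \frac{1}{12} + \frac{107}{132} = \frac{23}{2} + \frac{107}{132} = \frac{1625}{132} \approx 12.311$)
$b{\left(w \right)} = 2 w$
$- b{\left(k \right)} = - \frac{2 \cdot 1625}{132} = \left(-1\right) \frac{1625}{66} = - \frac{1625}{66}$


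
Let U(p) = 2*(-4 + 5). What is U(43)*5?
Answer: 10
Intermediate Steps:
U(p) = 2 (U(p) = 2*1 = 2)
U(43)*5 = 2*5 = 10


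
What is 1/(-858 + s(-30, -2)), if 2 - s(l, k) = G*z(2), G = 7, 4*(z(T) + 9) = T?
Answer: -2/1593 ≈ -0.0012555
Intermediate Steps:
z(T) = -9 + T/4
s(l, k) = 123/2 (s(l, k) = 2 - 7*(-9 + (1/4)*2) = 2 - 7*(-9 + 1/2) = 2 - 7*(-17)/2 = 2 - 1*(-119/2) = 2 + 119/2 = 123/2)
1/(-858 + s(-30, -2)) = 1/(-858 + 123/2) = 1/(-1593/2) = -2/1593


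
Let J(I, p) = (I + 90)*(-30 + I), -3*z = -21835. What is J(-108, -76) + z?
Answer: 29287/3 ≈ 9762.3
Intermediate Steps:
z = 21835/3 (z = -⅓*(-21835) = 21835/3 ≈ 7278.3)
J(I, p) = (-30 + I)*(90 + I) (J(I, p) = (90 + I)*(-30 + I) = (-30 + I)*(90 + I))
J(-108, -76) + z = (-2700 + (-108)² + 60*(-108)) + 21835/3 = (-2700 + 11664 - 6480) + 21835/3 = 2484 + 21835/3 = 29287/3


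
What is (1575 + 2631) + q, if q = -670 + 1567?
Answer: 5103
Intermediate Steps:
q = 897
(1575 + 2631) + q = (1575 + 2631) + 897 = 4206 + 897 = 5103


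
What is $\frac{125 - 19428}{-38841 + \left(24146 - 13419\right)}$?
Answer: $\frac{19303}{28114} \approx 0.6866$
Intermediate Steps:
$\frac{125 - 19428}{-38841 + \left(24146 - 13419\right)} = - \frac{19303}{-38841 + \left(24146 - 13419\right)} = - \frac{19303}{-38841 + 10727} = - \frac{19303}{-28114} = \left(-19303\right) \left(- \frac{1}{28114}\right) = \frac{19303}{28114}$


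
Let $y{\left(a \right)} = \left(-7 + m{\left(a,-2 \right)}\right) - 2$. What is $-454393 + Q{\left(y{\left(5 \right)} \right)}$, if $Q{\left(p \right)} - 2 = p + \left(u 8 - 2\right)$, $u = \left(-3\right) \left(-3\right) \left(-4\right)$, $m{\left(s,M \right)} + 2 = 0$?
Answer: $-454692$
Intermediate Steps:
$m{\left(s,M \right)} = -2$ ($m{\left(s,M \right)} = -2 + 0 = -2$)
$u = -36$ ($u = 9 \left(-4\right) = -36$)
$y{\left(a \right)} = -11$ ($y{\left(a \right)} = \left(-7 - 2\right) - 2 = -9 - 2 = -11$)
$Q{\left(p \right)} = -288 + p$ ($Q{\left(p \right)} = 2 + \left(p - 290\right) = 2 + \left(-290 + p\right) = -288 + p$)
$-454393 + Q{\left(y{\left(5 \right)} \right)} = -454393 - 299 = -454692$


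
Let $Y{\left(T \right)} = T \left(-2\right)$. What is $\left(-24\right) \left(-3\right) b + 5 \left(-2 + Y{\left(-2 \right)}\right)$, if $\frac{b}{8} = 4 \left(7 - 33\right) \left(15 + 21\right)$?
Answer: $-2156534$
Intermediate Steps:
$Y{\left(T \right)} = - 2 T$
$b = -29952$ ($b = 8 \cdot 4 \left(7 - 33\right) \left(15 + 21\right) = 8 \cdot 4 \left(\left(-26\right) 36\right) = 8 \cdot 4 \left(-936\right) = 8 \left(-3744\right) = -29952$)
$\left(-24\right) \left(-3\right) b + 5 \left(-2 + Y{\left(-2 \right)}\right) = \left(-24\right) \left(-3\right) \left(-29952\right) + 5 \left(-2 - -4\right) = 72 \left(-29952\right) + 5 \left(-2 + 4\right) = -2156544 + 5 \cdot 2 = -2156544 + 10 = -2156534$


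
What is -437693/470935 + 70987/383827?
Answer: -134568128266/180757568245 ≈ -0.74447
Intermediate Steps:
-437693/470935 + 70987/383827 = -134568128266/180757568245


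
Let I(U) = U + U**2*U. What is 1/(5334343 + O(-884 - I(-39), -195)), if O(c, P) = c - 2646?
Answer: 1/5390171 ≈ 1.8552e-7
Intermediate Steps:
I(U) = U + U**3
O(c, P) = -2646 + c
1/(5334343 + O(-884 - I(-39), -195)) = 1/(5334343 + (-2646 + (-884 - (-39 + (-39)**3)))) = 1/(5334343 + (-2646 + (-884 - (-39 - 59319)))) = 1/(5334343 + (-2646 + (-884 - 1*(-59358)))) = 1/(5334343 + (-2646 + (-884 + 59358))) = 1/(5334343 + (-2646 + 58474)) = 1/(5334343 + 55828) = 1/5390171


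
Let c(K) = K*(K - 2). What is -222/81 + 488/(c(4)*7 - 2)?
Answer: 170/27 ≈ 6.2963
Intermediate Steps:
c(K) = K*(-2 + K)
-222/81 + 488/(c(4)*7 - 2) = -222/81 + 488/((4*(-2 + 4))*7 - 2) = -222*1/81 + 488/((4*2)*7 - 2) = -74/27 + 488/(8*7 - 2) = -74/27 + 488/(56 - 2) = -74/27 + 488/54 = -74/27 + 488*(1/54) = -74/27 + 244/27 = 170/27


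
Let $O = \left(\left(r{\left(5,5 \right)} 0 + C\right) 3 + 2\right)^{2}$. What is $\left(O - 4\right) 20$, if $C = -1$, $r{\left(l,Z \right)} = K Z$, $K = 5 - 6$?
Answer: $-60$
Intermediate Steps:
$K = -1$ ($K = 5 - 6 = -1$)
$r{\left(l,Z \right)} = - Z$
$O = 1$ ($O = \left(\left(\left(-1\right) 5 \cdot 0 - 1\right) 3 + 2\right)^{2} = \left(\left(\left(-5\right) 0 - 1\right) 3 + 2\right)^{2} = \left(\left(0 - 1\right) 3 + 2\right)^{2} = \left(\left(-1\right) 3 + 2\right)^{2} = \left(-3 + 2\right)^{2} = \left(-1\right)^{2} = 1$)
$\left(O - 4\right) 20 = \left(1 - 4\right) 20 = \left(-3\right) 20 = -60$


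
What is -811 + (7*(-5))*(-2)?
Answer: -741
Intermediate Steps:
-811 + (7*(-5))*(-2) = -811 - 35*(-2) = -811 + 70 = -741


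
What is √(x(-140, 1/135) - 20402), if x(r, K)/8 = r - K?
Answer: I*√43582170/45 ≈ 146.7*I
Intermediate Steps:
x(r, K) = -8*K + 8*r (x(r, K) = 8*(r - K) = -8*K + 8*r)
√(x(-140, 1/135) - 20402) = √((-8/135 + 8*(-140)) - 20402) = √((-8*1/135 - 1120) - 20402) = √((-8/135 - 1120) - 20402) = √(-151208/135 - 20402) = √(-2905478/135) = I*√43582170/45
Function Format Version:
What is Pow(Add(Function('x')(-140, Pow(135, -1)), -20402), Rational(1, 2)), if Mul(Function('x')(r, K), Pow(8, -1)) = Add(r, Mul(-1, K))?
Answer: Mul(Rational(1, 45), I, Pow(43582170, Rational(1, 2))) ≈ Mul(146.70, I)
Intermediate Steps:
Function('x')(r, K) = Add(Mul(-8, K), Mul(8, r)) (Function('x')(r, K) = Mul(8, Add(r, Mul(-1, K))) = Add(Mul(-8, K), Mul(8, r)))
Pow(Add(Function('x')(-140, Pow(135, -1)), -20402), Rational(1, 2)) = Pow(Add(Add(Mul(-8, Pow(135, -1)), Mul(8, -140)), -20402), Rational(1, 2)) = Pow(Add(Add(Mul(-8, Rational(1, 135)), -1120), -20402), Rational(1, 2)) = Pow(Add(Add(Rational(-8, 135), -1120), -20402), Rational(1, 2)) = Pow(Add(Rational(-151208, 135), -20402), Rational(1, 2)) = Pow(Rational(-2905478, 135), Rational(1, 2)) = Mul(Rational(1, 45), I, Pow(43582170, Rational(1, 2)))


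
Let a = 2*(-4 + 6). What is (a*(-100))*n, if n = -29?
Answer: 11600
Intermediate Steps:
a = 4 (a = 2*2 = 4)
(a*(-100))*n = (4*(-100))*(-29) = -400*(-29) = 11600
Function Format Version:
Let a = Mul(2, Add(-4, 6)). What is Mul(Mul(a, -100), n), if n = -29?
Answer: 11600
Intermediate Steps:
a = 4 (a = Mul(2, 2) = 4)
Mul(Mul(a, -100), n) = Mul(Mul(4, -100), -29) = Mul(-400, -29) = 11600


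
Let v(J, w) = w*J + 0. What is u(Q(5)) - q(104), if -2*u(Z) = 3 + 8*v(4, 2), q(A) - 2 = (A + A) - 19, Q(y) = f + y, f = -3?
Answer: -449/2 ≈ -224.50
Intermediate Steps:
Q(y) = -3 + y
q(A) = -17 + 2*A (q(A) = 2 + ((A + A) - 19) = 2 + (2*A - 19) = 2 + (-19 + 2*A) = -17 + 2*A)
v(J, w) = J*w (v(J, w) = J*w + 0 = J*w)
u(Z) = -67/2 (u(Z) = -(3 + 8*(4*2))/2 = -(3 + 8*8)/2 = -(3 + 64)/2 = -1/2*67 = -67/2)
u(Q(5)) - q(104) = -67/2 - (-17 + 2*104) = -67/2 - (-17 + 208) = -67/2 - 1*191 = -67/2 - 191 = -449/2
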